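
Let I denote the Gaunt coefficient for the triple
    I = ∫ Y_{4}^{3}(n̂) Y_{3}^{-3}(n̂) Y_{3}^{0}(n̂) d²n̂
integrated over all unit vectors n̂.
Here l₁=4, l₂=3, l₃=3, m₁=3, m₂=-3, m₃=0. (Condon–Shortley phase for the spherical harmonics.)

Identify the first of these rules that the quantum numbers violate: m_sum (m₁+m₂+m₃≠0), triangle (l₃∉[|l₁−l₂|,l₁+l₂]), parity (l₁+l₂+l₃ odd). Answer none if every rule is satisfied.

Σmᵢ = 0  ✓
l₃∈[|l₁−l₂|,l₁+l₂]=[1,7], have l₃=3  ✓
Σlᵢ = 10 ⇒ even  ✓

none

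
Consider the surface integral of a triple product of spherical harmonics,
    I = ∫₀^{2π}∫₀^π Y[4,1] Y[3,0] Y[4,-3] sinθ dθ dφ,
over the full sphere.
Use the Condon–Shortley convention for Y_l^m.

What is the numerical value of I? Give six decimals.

1 + 0 − 3 = -2 ≠ 0: azimuthal integral kills it; I = 0

0.000000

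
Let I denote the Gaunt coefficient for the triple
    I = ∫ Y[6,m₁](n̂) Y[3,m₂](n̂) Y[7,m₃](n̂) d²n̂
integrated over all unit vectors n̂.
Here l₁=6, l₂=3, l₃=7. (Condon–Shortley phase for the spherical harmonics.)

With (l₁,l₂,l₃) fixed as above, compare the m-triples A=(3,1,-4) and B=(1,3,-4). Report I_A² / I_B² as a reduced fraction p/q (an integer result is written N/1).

l's match ⇒ only the (l;m) 3-j factors differ between A and B.
A: triangle coeff Δ(6,3,7) = 1/2042040; Σ_t [0,2]: t=0:+1/1451520 t=1:−1/483840 t=2:+1/2903040 = -1/967680; (3j)²=81/6188 [(6 3 7; 3 1 -4)], sign=+1
B: triangle coeff Δ(6,3,7) = 1/2042040; Σ_t [2,2]: t=2:+1/1451520 = 1/1451520; (3j)²=75/3094 [(6 3 7; 1 3 -4)], sign=-1
I_A²/I_B² = (81/6188)/(75/3094) = 27/50

27/50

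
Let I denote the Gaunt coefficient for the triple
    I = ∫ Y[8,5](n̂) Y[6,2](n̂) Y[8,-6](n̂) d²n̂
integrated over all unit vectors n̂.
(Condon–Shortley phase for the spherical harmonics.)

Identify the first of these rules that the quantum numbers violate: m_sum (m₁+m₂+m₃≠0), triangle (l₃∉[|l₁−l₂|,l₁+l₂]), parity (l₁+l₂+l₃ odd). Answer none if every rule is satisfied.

m_sum

m₁+m₂+m₃ = 5 + 2 − 6 = 1  ✗
triangle: |8−6|=2 ≤ l₃=8 ≤ 8+6=14
parity: l₁+l₂+l₃ = 22 is even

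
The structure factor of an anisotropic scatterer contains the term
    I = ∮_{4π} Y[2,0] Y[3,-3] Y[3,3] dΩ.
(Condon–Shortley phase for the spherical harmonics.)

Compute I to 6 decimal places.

Rules hold: Σm=0, L=8 even, 1≤3≤5.
N = 5·7·7 = 245
Δ = 2!·2!·4!/9! = 1/3780
Racah Σ t=0..2: t=0:+1/24 t=1:−1/4 t=2:+1/24 = -1/6
⇒ 3j(2 3 3; 0 0 0)² = 4/105, sgn +1
Racah Σ t=0..0: t=0:+1/96 = 1/96
⇒ 3j(2 3 3; 0 -3 3)² = 5/84, sgn +1
4πI² = N·(3j₀)²·(3jₘ)² = 5/9
I = +1·√(0.555556/4π) = 0.21026104

0.210261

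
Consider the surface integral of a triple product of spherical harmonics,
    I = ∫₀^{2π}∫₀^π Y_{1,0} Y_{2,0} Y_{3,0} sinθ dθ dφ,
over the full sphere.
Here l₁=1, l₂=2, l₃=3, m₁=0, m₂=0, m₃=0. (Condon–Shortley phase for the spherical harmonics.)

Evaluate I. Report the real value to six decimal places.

0.247767

Checks pass: Σm=0; 6 even; l₃=3∈[1,3].
(2·1+1)(2·2+1)(2·3+1) = 105
Δ: 0! 2! 4! / 7! → 1/105
sum: t=0:+1/4 = 1/4
3j²(1 2 3; 0 0 0) = Δ·Π!·Σ² = 3/35  (sign -1)
(m-triple is (0,0,0) — same symbol as above.)
combine: 4πI² = 105·3/35·3/35 = 27/35
take √, sign +1: I = 0.24776670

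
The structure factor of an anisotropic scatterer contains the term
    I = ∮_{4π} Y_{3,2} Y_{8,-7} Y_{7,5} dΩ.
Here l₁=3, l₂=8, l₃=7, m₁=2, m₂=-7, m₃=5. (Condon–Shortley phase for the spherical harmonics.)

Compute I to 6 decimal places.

Checks pass: Σm=0; 18 even; l₃=7∈[5,11].
(2·3+1)(2·8+1)(2·7+1) = 1785
Δ: 4! 2! 12! / 19! → 1/5290740
sum: t=1:−1/7257600 t=2:+1/2073600 t=3:−1/7257600 = 1/4838400
3j²(3 8 7; 0 0 0) = Δ·Π!·Σ² = 252/20995  (sign -1)
sum: t=0:+1/958003200 t=1:−1/5748019200 = 1/1149603840
3j²(3 8 7; 2 -7 5) = Δ·Π!·Σ² = 125/5814  (sign +1)
combine: 4πI² = 1785·252/20995·125/5814 = 36750/79781
take √, sign -1: I = -0.19145821

-0.191458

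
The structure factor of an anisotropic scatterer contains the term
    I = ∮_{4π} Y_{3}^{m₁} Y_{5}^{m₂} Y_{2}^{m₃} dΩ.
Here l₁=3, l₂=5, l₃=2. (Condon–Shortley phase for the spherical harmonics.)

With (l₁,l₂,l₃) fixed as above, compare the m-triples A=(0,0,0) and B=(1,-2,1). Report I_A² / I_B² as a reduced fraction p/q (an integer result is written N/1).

Same 3,5,2: normalisation and zero-m 3j drop out of the ratio.
A: Δ: 6! 0! 4! / 11! → 1/2310; sum: t=3:−1/144 = -1/144; 3j²(3 5 2; 0 0 0) = Δ·Π!·Σ² = 10/231  (sign -1)
B: Δ: 6! 0! 4! / 11! → 1/2310; sum: t=2:+1/288 = 1/288; 3j²(3 5 2; 1 -2 1) = Δ·Π!·Σ² = 1/22  (sign -1)
I_A²/I_B² = (10/231)/(1/22) = 20/21

20/21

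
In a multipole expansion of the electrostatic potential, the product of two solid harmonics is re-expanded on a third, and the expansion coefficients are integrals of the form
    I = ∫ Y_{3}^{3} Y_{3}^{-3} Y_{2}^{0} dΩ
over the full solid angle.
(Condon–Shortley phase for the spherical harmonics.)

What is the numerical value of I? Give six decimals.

Rules hold: Σm=0, L=8 even, 0≤2≤6.
N = 7·7·5 = 245
Δ = 4!·2!·2!/9! = 1/3780
Racah Σ t=1..3: t=1:−1/24 t=2:+1/4 t=3:−1/24 = 1/6
⇒ 3j(3 3 2; 0 0 0)² = 4/105, sgn +1
Racah Σ t=0..0: t=0:+1/96 = 1/96
⇒ 3j(3 3 2; 3 -3 0)² = 5/84, sgn +1
4πI² = N·(3j₀)²·(3jₘ)² = 5/9
I = +1·√(0.555556/4π) = 0.21026104

0.210261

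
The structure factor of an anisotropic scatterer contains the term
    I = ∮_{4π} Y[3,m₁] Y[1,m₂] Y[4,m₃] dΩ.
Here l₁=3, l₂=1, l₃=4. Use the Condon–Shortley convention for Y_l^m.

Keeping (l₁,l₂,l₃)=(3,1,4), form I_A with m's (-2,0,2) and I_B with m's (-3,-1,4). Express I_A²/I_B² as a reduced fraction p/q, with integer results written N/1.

Same 3,1,4: normalisation and zero-m 3j drop out of the ratio.
A: Δ: 0! 6! 2! / 9! → 1/252; sum: t=0:+1/120 = 1/120; 3j²(3 1 4; -2 0 2) = Δ·Π!·Σ² = 1/21  (sign +1)
B: Δ: 0! 6! 2! / 9! → 1/252; sum: t=0:+1/1440 = 1/1440; 3j²(3 1 4; -3 -1 4) = Δ·Π!·Σ² = 1/9  (sign +1)
I_A²/I_B² = (1/21)/(1/9) = 3/7

3/7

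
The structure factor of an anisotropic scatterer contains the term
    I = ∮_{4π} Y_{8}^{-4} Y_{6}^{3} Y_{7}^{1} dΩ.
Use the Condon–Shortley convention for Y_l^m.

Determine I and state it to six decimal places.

0.000000

L=21 odd ⇒ parity kills the (l;000) factor ⇒ I = 0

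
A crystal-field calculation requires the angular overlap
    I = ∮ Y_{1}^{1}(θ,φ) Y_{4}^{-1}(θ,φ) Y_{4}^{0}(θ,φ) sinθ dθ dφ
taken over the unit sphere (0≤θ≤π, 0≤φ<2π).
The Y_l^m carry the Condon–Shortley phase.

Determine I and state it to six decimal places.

0.000000

Σlᵢ=9 odd — θ-integrand is odd under cosθ→−cosθ; I=0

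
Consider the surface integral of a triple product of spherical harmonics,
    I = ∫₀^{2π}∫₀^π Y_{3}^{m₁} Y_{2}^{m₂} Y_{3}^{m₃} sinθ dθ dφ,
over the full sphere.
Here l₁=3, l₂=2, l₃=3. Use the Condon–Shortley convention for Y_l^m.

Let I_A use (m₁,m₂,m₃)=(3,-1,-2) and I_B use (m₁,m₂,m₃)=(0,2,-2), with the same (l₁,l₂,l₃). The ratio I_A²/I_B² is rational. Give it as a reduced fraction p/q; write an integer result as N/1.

5/4

Same 3,2,3: normalisation and zero-m 3j drop out of the ratio.
A: Δ: 2! 4! 2! / 9! → 1/3780; sum: t=0:+1/48 = 1/48; 3j²(3 2 3; 3 -1 -2) = Δ·Π!·Σ² = 5/84  (sign -1)
B: Δ: 2! 4! 2! / 9! → 1/3780; sum: t=2:+1/24 = 1/24; 3j²(3 2 3; 0 2 -2) = Δ·Π!·Σ² = 1/21  (sign -1)
I_A²/I_B² = (5/84)/(1/21) = 5/4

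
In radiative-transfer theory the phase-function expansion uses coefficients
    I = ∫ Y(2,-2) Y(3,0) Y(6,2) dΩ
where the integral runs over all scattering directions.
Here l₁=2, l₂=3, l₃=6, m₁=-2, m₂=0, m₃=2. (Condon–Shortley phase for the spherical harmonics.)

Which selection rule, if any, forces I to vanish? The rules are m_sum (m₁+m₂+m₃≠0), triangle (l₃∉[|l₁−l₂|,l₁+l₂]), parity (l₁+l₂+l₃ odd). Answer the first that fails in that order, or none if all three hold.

azimuthal sum: -2 + 0 + 2 = 0  ✓
1 ≤ 6 ≤ 5 (triangle on l)  ✗
L = 2 + 3 + 6 = 11 (odd)

triangle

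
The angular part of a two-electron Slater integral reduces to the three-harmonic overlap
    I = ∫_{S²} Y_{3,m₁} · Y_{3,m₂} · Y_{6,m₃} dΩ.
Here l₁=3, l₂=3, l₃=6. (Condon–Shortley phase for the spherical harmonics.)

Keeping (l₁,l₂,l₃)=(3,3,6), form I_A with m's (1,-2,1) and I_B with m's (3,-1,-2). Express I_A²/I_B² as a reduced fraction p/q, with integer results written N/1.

Shared (l₁,l₂,l₃)=(3,3,6): N and (l;000)² cancel in I_A²/I_B².
A: Δ = 0!·6!·6!/13! = 1/12012; Racah Σ t=0..0: t=0:+1/5760 = 1/5760; ⇒ 3j(3 3 6; 1 -2 1)² = 5/572, sgn -1
B: Δ = 0!·6!·6!/13! = 1/12012; Racah Σ t=0..0: t=0:+1/34560 = 1/34560; ⇒ 3j(3 3 6; 3 -1 -2)² = 1/429, sgn +1
I_A²/I_B² = (5/572)/(1/429) = 15/4

15/4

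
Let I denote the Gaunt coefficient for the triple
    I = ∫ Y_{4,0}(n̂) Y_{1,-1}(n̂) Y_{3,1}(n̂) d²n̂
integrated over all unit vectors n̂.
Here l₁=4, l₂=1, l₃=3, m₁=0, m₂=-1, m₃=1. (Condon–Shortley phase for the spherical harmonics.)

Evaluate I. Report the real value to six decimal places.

0.150786

m-sum 0 ✓  L=8 even ✓  3≤3≤5 ✓
Π(2lᵢ+1) = 9×3×7 = 189
triangle coeff Δ(4,1,3) = 1/252
Σ_t [1,1]: t=1:−1/36 = -1/36
(3j)²=4/63 [(4 1 3; 0 0 0)], sign=+1
Σ_t [0,0]: t=0:+1/96 = 1/96
(3j)²=1/42 [(4 1 3; 0 -1 1)], sign=+1
⇒ 4πI² = 2/7
I = (+1)√(2/7/(4π)) = 0.15078601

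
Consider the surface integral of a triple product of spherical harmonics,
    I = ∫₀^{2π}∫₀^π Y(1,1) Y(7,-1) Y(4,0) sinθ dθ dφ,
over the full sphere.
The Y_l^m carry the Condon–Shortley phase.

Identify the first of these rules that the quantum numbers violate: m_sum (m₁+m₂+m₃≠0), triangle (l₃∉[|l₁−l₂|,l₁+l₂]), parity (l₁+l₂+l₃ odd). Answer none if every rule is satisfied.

azimuthal sum: 1 − 1 + 0 = 0  ✓
6 ≤ 4 ≤ 8 (triangle on l)  ✗
L = 1 + 7 + 4 = 12 (even)

triangle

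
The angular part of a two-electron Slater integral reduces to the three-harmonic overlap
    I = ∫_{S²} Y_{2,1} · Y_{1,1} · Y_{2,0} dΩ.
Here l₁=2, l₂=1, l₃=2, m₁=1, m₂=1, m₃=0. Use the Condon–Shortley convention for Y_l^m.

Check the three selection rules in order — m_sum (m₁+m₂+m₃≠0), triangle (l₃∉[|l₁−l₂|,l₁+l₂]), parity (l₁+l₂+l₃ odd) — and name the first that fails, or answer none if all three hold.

m₁+m₂+m₃ = 1 + 1 + 0 = 2  ✗
triangle: |2−1|=1 ≤ l₃=2 ≤ 2+1=3
parity: l₁+l₂+l₃ = 5 is odd

m_sum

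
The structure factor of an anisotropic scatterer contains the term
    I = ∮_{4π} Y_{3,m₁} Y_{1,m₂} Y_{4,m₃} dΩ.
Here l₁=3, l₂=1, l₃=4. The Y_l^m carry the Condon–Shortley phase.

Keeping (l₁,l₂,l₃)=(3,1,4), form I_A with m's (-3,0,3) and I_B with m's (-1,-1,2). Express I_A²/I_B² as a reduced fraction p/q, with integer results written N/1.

Same 3,1,4: normalisation and zero-m 3j drop out of the ratio.
A: Δ: 0! 6! 2! / 9! → 1/252; sum: t=0:+1/720 = 1/720; 3j²(3 1 4; -3 0 3) = Δ·Π!·Σ² = 1/36  (sign -1)
B: Δ: 0! 6! 2! / 9! → 1/252; sum: t=0:+1/96 = 1/96; 3j²(3 1 4; -1 -1 2) = Δ·Π!·Σ² = 5/84  (sign +1)
I_A²/I_B² = (1/36)/(5/84) = 7/15

7/15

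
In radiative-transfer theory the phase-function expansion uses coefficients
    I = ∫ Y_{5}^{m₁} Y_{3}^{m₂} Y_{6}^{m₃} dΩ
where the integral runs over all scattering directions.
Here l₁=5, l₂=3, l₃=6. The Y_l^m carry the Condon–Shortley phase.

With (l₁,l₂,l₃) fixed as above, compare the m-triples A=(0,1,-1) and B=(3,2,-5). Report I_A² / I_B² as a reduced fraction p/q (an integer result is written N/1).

Same 5,3,6: normalisation and zero-m 3j drop out of the ratio.
A: Δ: 2! 8! 4! / 15! → 1/675675; sum: t=0:+1/34560 t=1:−1/3456 t=2:+1/5760 = -1/11520; 3j²(5 3 6; 0 1 -1) = Δ·Π!·Σ² = 2/429  (sign +1)
B: Δ: 2! 8! 4! / 15! → 1/675675; sum: t=1:−1/120960 t=2:+1/483840 = -1/161280; 3j²(5 3 6; 3 2 -5) = Δ·Π!·Σ² = 2/91  (sign +1)
I_A²/I_B² = (2/429)/(2/91) = 7/33

7/33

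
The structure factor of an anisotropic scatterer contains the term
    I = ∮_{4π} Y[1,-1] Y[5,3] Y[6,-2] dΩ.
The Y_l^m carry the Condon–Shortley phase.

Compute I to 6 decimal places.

0.100084

Checks pass: Σm=0; 12 even; l₃=6∈[4,6].
(2·1+1)(2·5+1)(2·6+1) = 429
Δ: 0! 2! 10! / 13! → 1/858
sum: t=0:+1/14400 = 1/14400
3j²(1 5 6; 0 0 0) = Δ·Π!·Σ² = 6/143  (sign +1)
sum: t=0:+1/161280 = 1/161280
3j²(1 5 6; -1 3 -2) = Δ·Π!·Σ² = 1/143  (sign +1)
combine: 4πI² = 429·6/143·1/143 = 18/143
take √, sign +1: I = 0.10008369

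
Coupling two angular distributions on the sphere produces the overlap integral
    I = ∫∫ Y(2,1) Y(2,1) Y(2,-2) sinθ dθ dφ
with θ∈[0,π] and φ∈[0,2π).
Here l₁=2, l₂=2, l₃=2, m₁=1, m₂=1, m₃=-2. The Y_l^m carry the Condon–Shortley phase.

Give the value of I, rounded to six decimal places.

0.220728

Checks pass: Σm=0; 6 even; l₃=2∈[0,4].
(2·2+1)(2·2+1)(2·2+1) = 125
Δ: 2! 2! 2! / 7! → 1/630
sum: t=0:+1/8 t=1:−1/1 t=2:+1/8 = -3/4
3j²(2 2 2; 0 0 0) = Δ·Π!·Σ² = 2/35  (sign -1)
sum: t=1:−1/4 = -1/4
3j²(2 2 2; 1 1 -2) = Δ·Π!·Σ² = 3/35  (sign -1)
combine: 4πI² = 125·2/35·3/35 = 30/49
take √, sign +1: I = 0.22072812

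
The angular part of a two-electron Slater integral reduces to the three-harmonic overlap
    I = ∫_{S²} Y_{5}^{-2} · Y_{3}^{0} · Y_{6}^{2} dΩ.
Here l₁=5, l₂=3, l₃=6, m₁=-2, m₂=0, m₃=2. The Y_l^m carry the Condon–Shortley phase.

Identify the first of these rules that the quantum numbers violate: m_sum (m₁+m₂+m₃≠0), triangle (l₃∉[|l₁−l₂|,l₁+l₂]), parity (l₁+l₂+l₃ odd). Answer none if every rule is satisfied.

azimuthal sum: -2 + 0 + 2 = 0  ✓
2 ≤ 6 ≤ 8 (triangle on l)  ✓
L = 5 + 3 + 6 = 14 (even)  ✓

none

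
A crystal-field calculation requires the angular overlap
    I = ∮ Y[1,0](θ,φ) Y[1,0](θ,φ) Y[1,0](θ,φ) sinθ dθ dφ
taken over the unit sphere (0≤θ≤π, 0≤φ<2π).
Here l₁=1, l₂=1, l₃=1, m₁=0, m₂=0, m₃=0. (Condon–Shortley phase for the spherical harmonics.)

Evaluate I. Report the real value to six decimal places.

L=3 odd ⇒ parity kills the (l;000) factor ⇒ I = 0

0.000000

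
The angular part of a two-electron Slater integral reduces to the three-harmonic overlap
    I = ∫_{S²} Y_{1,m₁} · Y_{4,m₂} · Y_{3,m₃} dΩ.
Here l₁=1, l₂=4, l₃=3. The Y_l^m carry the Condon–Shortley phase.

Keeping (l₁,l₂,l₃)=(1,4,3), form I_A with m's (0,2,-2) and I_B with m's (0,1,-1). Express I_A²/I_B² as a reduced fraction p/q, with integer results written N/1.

Shared (l₁,l₂,l₃)=(1,4,3): N and (l;000)² cancel in I_A²/I_B².
A: Δ = 2!·0!·6!/9! = 1/252; Racah Σ t=1..1: t=1:−1/120 = -1/120; ⇒ 3j(1 4 3; 0 2 -2)² = 1/21, sgn +1
B: Δ = 2!·0!·6!/9! = 1/252; Racah Σ t=1..1: t=1:−1/48 = -1/48; ⇒ 3j(1 4 3; 0 1 -1)² = 5/84, sgn -1
I_A²/I_B² = (1/21)/(5/84) = 4/5

4/5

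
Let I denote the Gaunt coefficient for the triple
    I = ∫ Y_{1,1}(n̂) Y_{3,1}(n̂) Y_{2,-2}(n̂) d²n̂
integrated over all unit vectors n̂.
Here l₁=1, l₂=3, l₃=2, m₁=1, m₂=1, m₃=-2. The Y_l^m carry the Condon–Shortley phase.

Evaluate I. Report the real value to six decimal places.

-0.082589

m-sum 0 ✓  L=6 even ✓  2≤2≤4 ✓
Π(2lᵢ+1) = 3×7×5 = 105
triangle coeff Δ(1,3,2) = 1/105
Σ_t [1,1]: t=1:−1/4 = -1/4
(3j)²=3/35 [(1 3 2; 0 0 0)], sign=-1
Σ_t [0,0]: t=0:+1/48 = 1/48
(3j)²=1/105 [(1 3 2; 1 1 -2)], sign=+1
⇒ 4πI² = 3/35
I = (-1)√(3/35/(4π)) = -0.08258890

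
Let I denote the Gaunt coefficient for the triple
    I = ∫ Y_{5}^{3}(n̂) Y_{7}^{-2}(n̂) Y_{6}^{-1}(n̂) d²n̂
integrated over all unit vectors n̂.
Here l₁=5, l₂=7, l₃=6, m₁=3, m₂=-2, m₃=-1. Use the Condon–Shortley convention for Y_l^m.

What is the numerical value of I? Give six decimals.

-0.099396

Rules hold: Σm=0, L=18 even, 2≤6≤12.
N = 11·15·13 = 2145
Δ = 6!·4!·8!/19! = 1/174594420
Racah Σ t=1..5: t=1:−1/4147200 t=2:+1/207360 t=3:−1/82944 t=4:+1/207360 t=5:−1/4147200 = -1/345600
⇒ 3j(5 7 6; 0 0 0)² = 420/46189, sgn -1
Racah Σ t=0..2: t=0:+1/2073600 t=1:−1/414720 t=2:+1/829440 = -1/1382400
⇒ 3j(5 7 6; 3 -2 -1)² = 294/46189, sgn +1
4πI² = N·(3j₀)²·(3jₘ)² = 1852200/14919047
I = -1·√(0.12415/4π) = -0.09939590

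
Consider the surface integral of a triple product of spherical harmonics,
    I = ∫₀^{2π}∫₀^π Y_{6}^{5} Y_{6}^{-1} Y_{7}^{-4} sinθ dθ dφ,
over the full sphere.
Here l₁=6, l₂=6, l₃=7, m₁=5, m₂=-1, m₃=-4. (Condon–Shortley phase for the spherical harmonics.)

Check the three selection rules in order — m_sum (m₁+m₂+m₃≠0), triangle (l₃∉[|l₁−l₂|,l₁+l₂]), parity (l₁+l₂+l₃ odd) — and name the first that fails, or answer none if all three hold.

Σmᵢ = 0  ✓
l₃∈[|l₁−l₂|,l₁+l₂]=[0,12], have l₃=7  ✓
Σlᵢ = 19 ⇒ odd  ✗

parity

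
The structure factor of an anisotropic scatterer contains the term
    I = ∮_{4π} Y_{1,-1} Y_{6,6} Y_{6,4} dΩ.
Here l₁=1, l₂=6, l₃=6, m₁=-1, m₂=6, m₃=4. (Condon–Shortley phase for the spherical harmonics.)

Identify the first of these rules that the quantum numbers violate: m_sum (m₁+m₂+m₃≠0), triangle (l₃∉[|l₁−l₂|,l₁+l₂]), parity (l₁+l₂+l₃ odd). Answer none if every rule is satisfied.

m_sum

m₁+m₂+m₃ = -1 + 6 + 4 = 9  ✗
triangle: |1−6|=5 ≤ l₃=6 ≤ 1+6=7
parity: l₁+l₂+l₃ = 13 is odd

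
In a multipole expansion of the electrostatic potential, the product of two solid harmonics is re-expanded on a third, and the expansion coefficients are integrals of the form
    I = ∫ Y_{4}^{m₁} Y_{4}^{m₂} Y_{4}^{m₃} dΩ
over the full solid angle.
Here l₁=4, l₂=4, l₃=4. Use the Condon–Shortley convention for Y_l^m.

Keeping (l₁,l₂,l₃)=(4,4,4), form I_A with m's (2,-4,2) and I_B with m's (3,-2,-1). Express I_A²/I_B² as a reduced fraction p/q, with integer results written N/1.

9/1

Same 4,4,4: normalisation and zero-m 3j drop out of the ratio.
A: Δ: 4! 4! 4! / 13! → 1/450450; sum: t=0:+1/2304 = 1/2304; 3j²(4 4 4; 2 -4 2) = Δ·Π!·Σ² = 5/143  (sign +1)
B: Δ: 4! 4! 4! / 13! → 1/450450; sum: t=0:+1/576 t=1:−1/864 = 1/1728; 3j²(4 4 4; 3 -2 -1) = Δ·Π!·Σ² = 5/1287  (sign -1)
I_A²/I_B² = (5/143)/(5/1287) = 9/1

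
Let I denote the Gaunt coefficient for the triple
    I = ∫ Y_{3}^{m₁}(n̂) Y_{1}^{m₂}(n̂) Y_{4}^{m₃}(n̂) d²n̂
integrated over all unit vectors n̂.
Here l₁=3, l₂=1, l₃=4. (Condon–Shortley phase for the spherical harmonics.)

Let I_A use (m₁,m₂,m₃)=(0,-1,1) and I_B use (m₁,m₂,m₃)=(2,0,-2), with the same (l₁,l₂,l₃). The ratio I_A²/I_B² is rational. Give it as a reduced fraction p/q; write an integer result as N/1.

5/6

Same 3,1,4: normalisation and zero-m 3j drop out of the ratio.
A: Δ: 0! 6! 2! / 9! → 1/252; sum: t=0:+1/72 = 1/72; 3j²(3 1 4; 0 -1 1) = Δ·Π!·Σ² = 5/126  (sign -1)
B: Δ: 0! 6! 2! / 9! → 1/252; sum: t=0:+1/120 = 1/120; 3j²(3 1 4; 2 0 -2) = Δ·Π!·Σ² = 1/21  (sign +1)
I_A²/I_B² = (5/126)/(1/21) = 5/6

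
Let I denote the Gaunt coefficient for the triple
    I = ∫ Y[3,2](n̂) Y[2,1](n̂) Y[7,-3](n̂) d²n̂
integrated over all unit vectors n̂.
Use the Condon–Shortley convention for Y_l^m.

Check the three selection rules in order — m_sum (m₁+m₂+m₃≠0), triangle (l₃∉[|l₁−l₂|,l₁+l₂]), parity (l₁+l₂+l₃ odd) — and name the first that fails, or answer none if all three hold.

azimuthal sum: 2 + 1 − 3 = 0  ✓
1 ≤ 7 ≤ 5 (triangle on l)  ✗
L = 3 + 2 + 7 = 12 (even)

triangle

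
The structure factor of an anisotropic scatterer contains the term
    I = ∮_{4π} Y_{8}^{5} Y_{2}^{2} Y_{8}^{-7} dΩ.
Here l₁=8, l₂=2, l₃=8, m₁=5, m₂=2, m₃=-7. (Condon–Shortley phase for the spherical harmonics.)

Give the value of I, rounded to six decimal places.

0.096220

m-sum 0 ✓  L=18 even ✓  6≤8≤10 ✓
Π(2lᵢ+1) = 17×5×17 = 1445
triangle coeff Δ(8,2,8) = 1/348840
Σ_t [0,2]: t=0:+1/116121600 t=1:−1/25401600 t=2:+1/116121600 = -1/45158400
(3j)²=24/1615 [(8 2 8; 0 0 0)], sign=-1
Σ_t [2,2]: t=2:+1/24908083200 = 1/24908083200
(3j)²=7/1292 [(8 2 8; 5 2 -7)], sign=-1
⇒ 4πI² = 42/361
I = (+1)√(42/361/(4π)) = 0.09622017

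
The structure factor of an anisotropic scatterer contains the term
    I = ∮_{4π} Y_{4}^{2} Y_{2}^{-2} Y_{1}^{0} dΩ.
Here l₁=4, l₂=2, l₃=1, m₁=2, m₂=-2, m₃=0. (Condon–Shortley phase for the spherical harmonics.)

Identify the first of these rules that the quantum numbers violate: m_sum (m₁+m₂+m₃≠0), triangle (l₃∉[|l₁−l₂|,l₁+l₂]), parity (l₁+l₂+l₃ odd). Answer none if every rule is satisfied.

Σmᵢ = 0  ✓
l₃∈[|l₁−l₂|,l₁+l₂]=[2,6], have l₃=1  ✗
Σlᵢ = 7 ⇒ odd

triangle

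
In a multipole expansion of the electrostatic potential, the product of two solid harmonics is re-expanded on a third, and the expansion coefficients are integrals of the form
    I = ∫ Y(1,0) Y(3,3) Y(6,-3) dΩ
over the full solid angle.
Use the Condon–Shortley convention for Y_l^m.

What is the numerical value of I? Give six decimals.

triangle: need 2≤l₃≤4, have 6; I=0

0.000000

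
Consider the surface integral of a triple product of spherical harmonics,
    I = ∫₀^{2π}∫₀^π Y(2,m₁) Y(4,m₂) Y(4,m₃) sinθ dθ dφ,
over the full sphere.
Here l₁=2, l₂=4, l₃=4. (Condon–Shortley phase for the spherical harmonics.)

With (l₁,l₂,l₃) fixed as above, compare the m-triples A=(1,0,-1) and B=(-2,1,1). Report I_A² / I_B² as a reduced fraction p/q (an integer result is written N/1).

1/20

l's match ⇒ only the (l;m) 3-j factors differ between A and B.
A: triangle coeff Δ(2,4,4) = 1/13860; Σ_t [0,1]: t=0:+1/96 t=1:−1/72 = -1/288; (3j)²=1/462 [(2 4 4; 1 0 -1)], sign=+1
B: triangle coeff Δ(2,4,4) = 1/13860; Σ_t [2,2]: t=2:+1/144 = 1/144; (3j)²=10/231 [(2 4 4; -2 1 1)], sign=-1
I_A²/I_B² = (1/462)/(10/231) = 1/20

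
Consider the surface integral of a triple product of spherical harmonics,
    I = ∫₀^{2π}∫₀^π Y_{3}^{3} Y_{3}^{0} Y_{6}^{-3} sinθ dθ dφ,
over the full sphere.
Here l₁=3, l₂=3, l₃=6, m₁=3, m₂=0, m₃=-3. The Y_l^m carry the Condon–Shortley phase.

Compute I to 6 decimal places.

Rules hold: Σm=0, L=12 even, 0≤6≤6.
N = 7·7·13 = 637
Δ = 0!·6!·6!/13! = 1/12012
Racah Σ t=0..0: t=0:+1/1296 = 1/1296
⇒ 3j(3 3 6; 0 0 0)² = 100/3003, sgn +1
Racah Σ t=0..0: t=0:+1/25920 = 1/25920
⇒ 3j(3 3 6; 3 0 -3)² = 1/143, sgn -1
4πI² = N·(3j₀)²·(3jₘ)² = 700/4719
I = -1·√(0.148337/4π) = -0.10864734

-0.108647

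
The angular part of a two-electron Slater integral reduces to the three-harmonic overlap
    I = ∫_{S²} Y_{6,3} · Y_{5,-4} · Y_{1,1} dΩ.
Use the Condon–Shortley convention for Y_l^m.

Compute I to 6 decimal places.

m-sum 0 ✓  L=12 even ✓  1≤1≤11 ✓
Π(2lᵢ+1) = 13×11×3 = 429
triangle coeff Δ(6,5,1) = 1/858
Σ_t [5,5]: t=5:−1/14400 = -1/14400
(3j)²=6/143 [(6 5 1; 0 0 0)], sign=+1
Σ_t [1,1]: t=1:−1/725760 = -1/725760
(3j)²=1/286 [(6 5 1; 3 -4 1)], sign=-1
⇒ 4πI² = 9/143
I = (-1)√(9/143/(4π)) = -0.07076985

-0.070770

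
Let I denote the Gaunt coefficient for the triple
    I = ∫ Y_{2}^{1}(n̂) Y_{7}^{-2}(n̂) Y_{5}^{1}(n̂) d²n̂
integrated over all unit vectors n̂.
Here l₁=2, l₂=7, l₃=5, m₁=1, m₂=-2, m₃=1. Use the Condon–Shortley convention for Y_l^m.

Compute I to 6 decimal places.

Rules hold: Σm=0, L=14 even, 5≤5≤9.
N = 5·15·11 = 825
Δ = 4!·0!·10!/15! = 1/15015
Racah Σ t=2..2: t=2:+1/57600 = 1/57600
⇒ 3j(2 7 5; 0 0 0)² = 21/715, sgn -1
Racah Σ t=1..1: t=1:−1/103680 = -1/103680
⇒ 3j(2 7 5; 1 -2 1)² = 4/143, sgn -1
4πI² = N·(3j₀)²·(3jₘ)² = 1260/1859
I = +1·√(0.677784/4π) = 0.23224194

0.232242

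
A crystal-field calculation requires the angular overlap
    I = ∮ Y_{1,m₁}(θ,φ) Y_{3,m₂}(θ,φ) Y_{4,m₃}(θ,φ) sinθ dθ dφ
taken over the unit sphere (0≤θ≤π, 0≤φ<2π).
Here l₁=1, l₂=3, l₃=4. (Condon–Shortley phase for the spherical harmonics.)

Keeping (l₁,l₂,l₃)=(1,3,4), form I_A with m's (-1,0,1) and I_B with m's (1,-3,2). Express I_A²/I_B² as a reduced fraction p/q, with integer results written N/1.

Shared (l₁,l₂,l₃)=(1,3,4): N and (l;000)² cancel in I_A²/I_B².
A: Δ = 0!·2!·6!/9! = 1/252; Racah Σ t=0..0: t=0:+1/72 = 1/72; ⇒ 3j(1 3 4; -1 0 1)² = 5/126, sgn -1
B: Δ = 0!·2!·6!/9! = 1/252; Racah Σ t=0..0: t=0:+1/1440 = 1/1440; ⇒ 3j(1 3 4; 1 -3 2)² = 1/252, sgn +1
I_A²/I_B² = (5/126)/(1/252) = 10/1

10/1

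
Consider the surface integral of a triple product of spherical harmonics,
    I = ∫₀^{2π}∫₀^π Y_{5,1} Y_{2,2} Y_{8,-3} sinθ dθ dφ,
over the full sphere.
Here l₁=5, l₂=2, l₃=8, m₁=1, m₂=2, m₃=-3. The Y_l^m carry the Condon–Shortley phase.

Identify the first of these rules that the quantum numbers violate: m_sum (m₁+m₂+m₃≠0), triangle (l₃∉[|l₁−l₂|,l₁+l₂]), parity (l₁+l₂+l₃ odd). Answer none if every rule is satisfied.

triangle

Σmᵢ = 0  ✓
l₃∈[|l₁−l₂|,l₁+l₂]=[3,7], have l₃=8  ✗
Σlᵢ = 15 ⇒ odd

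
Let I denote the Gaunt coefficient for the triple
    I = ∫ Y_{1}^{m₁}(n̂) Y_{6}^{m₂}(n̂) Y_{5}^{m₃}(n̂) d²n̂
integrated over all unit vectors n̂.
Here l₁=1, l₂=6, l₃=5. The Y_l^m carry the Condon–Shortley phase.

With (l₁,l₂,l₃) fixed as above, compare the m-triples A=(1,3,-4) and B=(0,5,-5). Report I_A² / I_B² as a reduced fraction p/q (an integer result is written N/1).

3/11

l's match ⇒ only the (l;m) 3-j factors differ between A and B.
A: triangle coeff Δ(1,6,5) = 1/858; Σ_t [0,0]: t=0:+1/725760 = 1/725760; (3j)²=1/286 [(1 6 5; 1 3 -4)], sign=-1
B: triangle coeff Δ(1,6,5) = 1/858; Σ_t [1,1]: t=1:−1/3628800 = -1/3628800; (3j)²=1/78 [(1 6 5; 0 5 -5)], sign=-1
I_A²/I_B² = (1/286)/(1/78) = 3/11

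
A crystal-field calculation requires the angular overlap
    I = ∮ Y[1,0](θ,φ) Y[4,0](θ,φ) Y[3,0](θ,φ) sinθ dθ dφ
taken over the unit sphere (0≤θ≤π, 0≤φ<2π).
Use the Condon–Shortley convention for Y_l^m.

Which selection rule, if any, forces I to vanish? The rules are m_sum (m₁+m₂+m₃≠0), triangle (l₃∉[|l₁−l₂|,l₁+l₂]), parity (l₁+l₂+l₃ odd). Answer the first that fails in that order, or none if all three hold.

Σmᵢ = 0  ✓
l₃∈[|l₁−l₂|,l₁+l₂]=[3,5], have l₃=3  ✓
Σlᵢ = 8 ⇒ even  ✓

none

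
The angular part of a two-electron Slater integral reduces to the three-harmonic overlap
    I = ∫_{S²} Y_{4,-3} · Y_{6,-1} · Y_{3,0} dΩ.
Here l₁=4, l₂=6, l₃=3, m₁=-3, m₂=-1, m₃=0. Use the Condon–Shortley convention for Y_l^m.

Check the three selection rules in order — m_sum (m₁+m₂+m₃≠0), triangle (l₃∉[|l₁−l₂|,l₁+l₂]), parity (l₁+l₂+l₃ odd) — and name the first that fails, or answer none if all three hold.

m_sum

Σmᵢ = -4  ✗
l₃∈[|l₁−l₂|,l₁+l₂]=[2,10], have l₃=3
Σlᵢ = 13 ⇒ odd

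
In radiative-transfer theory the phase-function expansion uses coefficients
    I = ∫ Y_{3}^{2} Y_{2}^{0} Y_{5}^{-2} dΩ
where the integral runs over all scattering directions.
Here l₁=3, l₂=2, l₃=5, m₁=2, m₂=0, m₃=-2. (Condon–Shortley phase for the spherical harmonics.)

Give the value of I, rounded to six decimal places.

0.190188

Rules hold: Σm=0, L=10 even, 1≤5≤5.
N = 7·5·11 = 385
Δ = 0!·6!·4!/11! = 1/2310
Racah Σ t=0..0: t=0:+1/144 = 1/144
⇒ 3j(3 2 5; 0 0 0)² = 10/231, sgn -1
Racah Σ t=0..0: t=0:+1/480 = 1/480
⇒ 3j(3 2 5; 2 0 -2)² = 3/110, sgn -1
4πI² = N·(3j₀)²·(3jₘ)² = 5/11
I = +1·√(0.454545/4π) = 0.19018827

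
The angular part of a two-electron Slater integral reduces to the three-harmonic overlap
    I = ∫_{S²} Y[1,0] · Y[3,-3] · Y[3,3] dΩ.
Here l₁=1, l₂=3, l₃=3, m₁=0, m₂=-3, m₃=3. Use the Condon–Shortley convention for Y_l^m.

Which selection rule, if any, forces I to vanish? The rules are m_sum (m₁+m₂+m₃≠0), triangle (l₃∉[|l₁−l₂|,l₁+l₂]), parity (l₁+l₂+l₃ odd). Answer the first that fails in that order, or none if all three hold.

m₁+m₂+m₃ = 0 − 3 + 3 = 0  ✓
triangle: |1−3|=2 ≤ l₃=3 ≤ 1+3=4  ✓
parity: l₁+l₂+l₃ = 7 is odd  ✗

parity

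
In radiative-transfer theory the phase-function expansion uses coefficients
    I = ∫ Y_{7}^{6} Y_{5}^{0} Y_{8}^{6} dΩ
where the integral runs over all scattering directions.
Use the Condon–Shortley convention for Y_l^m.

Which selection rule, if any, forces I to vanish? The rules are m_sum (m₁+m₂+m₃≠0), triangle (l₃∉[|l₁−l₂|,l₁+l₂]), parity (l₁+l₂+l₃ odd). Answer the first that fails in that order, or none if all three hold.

m_sum

m₁+m₂+m₃ = 6 + 0 + 6 = 12  ✗
triangle: |7−5|=2 ≤ l₃=8 ≤ 7+5=12
parity: l₁+l₂+l₃ = 20 is even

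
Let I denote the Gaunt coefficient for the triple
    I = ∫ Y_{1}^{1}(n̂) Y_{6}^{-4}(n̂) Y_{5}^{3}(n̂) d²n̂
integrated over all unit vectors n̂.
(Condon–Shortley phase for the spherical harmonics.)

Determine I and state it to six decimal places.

0.274090

Rules hold: Σm=0, L=12 even, 5≤5≤7.
N = 3·13·11 = 429
Δ = 2!·0!·10!/13! = 1/858
Racah Σ t=1..1: t=1:−1/14400 = -1/14400
⇒ 3j(1 6 5; 0 0 0)² = 6/143, sgn +1
Racah Σ t=0..0: t=0:+1/161280 = 1/161280
⇒ 3j(1 6 5; 1 -4 3)² = 15/286, sgn +1
4πI² = N·(3j₀)²·(3jₘ)² = 135/143
I = +1·√(0.944056/4π) = 0.27409047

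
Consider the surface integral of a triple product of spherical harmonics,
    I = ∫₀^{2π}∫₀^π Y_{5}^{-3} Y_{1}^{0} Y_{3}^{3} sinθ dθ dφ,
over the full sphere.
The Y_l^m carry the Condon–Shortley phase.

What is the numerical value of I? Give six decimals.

l₃=3 ∉ [4,6] — triangle fails ⇒ I = 0

0.000000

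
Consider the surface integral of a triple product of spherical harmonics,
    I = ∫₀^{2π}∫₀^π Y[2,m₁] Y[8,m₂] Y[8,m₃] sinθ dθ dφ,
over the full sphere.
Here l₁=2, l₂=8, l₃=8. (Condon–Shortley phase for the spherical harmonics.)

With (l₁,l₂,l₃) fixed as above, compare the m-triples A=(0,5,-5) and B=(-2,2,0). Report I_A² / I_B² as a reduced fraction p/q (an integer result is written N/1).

Same 2,8,8: normalisation and zero-m 3j drop out of the ratio.
A: Δ: 2! 2! 14! / 19! → 1/348840; sum: t=0:+1/24908083200 t=1:−1/958003200 t=2:+1/958003200 = 1/24908083200; 3j²(2 8 8; 0 5 -5) = Δ·Π!·Σ² = 1/38760  (sign -1)
B: Δ: 2! 2! 14! / 19! → 1/348840; sum: t=2:+1/116121600 = 1/116121600; 3j²(2 8 8; -2 2 0) = Δ·Π!·Σ² = 7/323  (sign +1)
I_A²/I_B² = (1/38760)/(7/323) = 1/840

1/840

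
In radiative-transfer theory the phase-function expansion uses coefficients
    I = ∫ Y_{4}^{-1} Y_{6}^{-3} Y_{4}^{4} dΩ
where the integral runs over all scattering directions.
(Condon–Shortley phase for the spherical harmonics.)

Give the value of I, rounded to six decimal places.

Checks pass: Σm=0; 14 even; l₃=4∈[2,10].
(2·4+1)(2·6+1)(2·4+1) = 1053
Δ: 6! 2! 6! / 15! → 1/1261260
sum: t=2:+1/4608 t=3:−1/1296 t=4:+1/4608 = -7/20736
3j²(4 6 4; 0 0 0) = Δ·Π!·Σ² = 20/1287  (sign -1)
sum: t=3:−1/51840 = -1/51840
3j²(4 6 4; -1 -3 4) = Δ·Π!·Σ² = 8/429  (sign -1)
combine: 4πI² = 1053·20/1287·8/429 = 480/1573
take √, sign +1: I = 0.15583009

0.155830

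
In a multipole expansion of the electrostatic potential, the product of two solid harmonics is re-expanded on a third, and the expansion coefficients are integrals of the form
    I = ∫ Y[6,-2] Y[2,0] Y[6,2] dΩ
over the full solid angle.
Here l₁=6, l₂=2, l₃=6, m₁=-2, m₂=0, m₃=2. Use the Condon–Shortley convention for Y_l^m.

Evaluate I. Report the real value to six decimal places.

0.114688

m-sum 0 ✓  L=14 even ✓  4≤6≤8 ✓
Π(2lᵢ+1) = 13×5×13 = 845
triangle coeff Δ(6,2,6) = 1/90090
Σ_t [0,2]: t=0:+1/69120 t=1:−1/14400 t=2:+1/69120 = -7/172800
(3j)²=14/715 [(6 2 6; 0 0 0)], sign=-1
Σ_t [0,2]: t=0:+1/322560 t=1:−1/30240 t=2:+1/69120 = -1/64512
(3j)²=10/1001 [(6 2 6; -2 0 2)], sign=-1
⇒ 4πI² = 20/121
I = (+1)√(20/121/(4π)) = 0.11468784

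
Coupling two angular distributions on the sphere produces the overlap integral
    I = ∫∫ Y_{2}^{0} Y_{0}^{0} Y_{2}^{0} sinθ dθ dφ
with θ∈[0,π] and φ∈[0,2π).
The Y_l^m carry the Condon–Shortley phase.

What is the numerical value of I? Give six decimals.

Rules hold: Σm=0, L=4 even, 2≤2≤2.
N = 5·1·5 = 25
Δ = 0!·4!·0!/5! = 1/5
Racah Σ t=0..0: t=0:+1/4 = 1/4
⇒ 3j(2 0 2; 0 0 0)² = 1/5, sgn +1
(m-triple is (0,0,0) — same symbol as above.)
4πI² = N·(3j₀)²·(3jₘ)² = 1/1
I = +1·√(1/4π) = 0.28209479

0.282095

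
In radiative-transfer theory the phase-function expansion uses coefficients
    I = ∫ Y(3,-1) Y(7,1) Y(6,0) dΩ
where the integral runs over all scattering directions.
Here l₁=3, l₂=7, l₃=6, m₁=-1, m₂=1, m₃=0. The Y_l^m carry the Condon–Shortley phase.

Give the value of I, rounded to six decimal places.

Checks pass: Σm=0; 16 even; l₃=6∈[4,10].
(2·3+1)(2·7+1)(2·6+1) = 1365
Δ: 4! 2! 10! / 17! → 1/2042040
sum: t=1:−1/207360 t=2:+1/57600 t=3:−1/207360 = 1/129600
3j²(3 7 6; 0 0 0) = Δ·Π!·Σ² = 168/12155  (sign +1)
sum: t=2:+1/138240 t=3:−1/86400 t=4:+1/829440 = -13/4147200
3j²(3 7 6; -1 1 0) = Δ·Π!·Σ² = 13/3740  (sign -1)
combine: 4πI² = 1365·168/12155·13/3740 = 11466/174845
take √, sign -1: I = -0.07223945

-0.072239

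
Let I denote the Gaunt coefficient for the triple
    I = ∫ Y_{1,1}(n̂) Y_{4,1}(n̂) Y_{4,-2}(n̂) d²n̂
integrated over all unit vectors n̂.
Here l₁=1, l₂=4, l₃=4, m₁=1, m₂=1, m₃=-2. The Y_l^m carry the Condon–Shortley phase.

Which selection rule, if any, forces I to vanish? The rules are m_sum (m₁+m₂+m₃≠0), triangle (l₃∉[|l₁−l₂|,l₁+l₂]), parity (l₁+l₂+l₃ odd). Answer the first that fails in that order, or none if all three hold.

parity

m₁+m₂+m₃ = 1 + 1 − 2 = 0  ✓
triangle: |1−4|=3 ≤ l₃=4 ≤ 1+4=5  ✓
parity: l₁+l₂+l₃ = 9 is odd  ✗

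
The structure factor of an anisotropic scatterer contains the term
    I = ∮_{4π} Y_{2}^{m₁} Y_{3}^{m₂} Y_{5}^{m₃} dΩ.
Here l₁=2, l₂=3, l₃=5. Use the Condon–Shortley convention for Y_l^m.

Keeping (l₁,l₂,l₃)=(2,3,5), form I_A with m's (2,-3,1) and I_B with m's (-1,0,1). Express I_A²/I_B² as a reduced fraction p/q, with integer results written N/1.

Same 2,3,5: normalisation and zero-m 3j drop out of the ratio.
A: Δ: 0! 4! 6! / 11! → 1/2310; sum: t=0:+1/17280 = 1/17280; 3j²(2 3 5; 2 -3 1) = Δ·Π!·Σ² = 1/2310  (sign +1)
B: Δ: 0! 4! 6! / 11! → 1/2310; sum: t=0:+1/216 = 1/216; 3j²(2 3 5; -1 0 1) = Δ·Π!·Σ² = 8/231  (sign +1)
I_A²/I_B² = (1/2310)/(8/231) = 1/80

1/80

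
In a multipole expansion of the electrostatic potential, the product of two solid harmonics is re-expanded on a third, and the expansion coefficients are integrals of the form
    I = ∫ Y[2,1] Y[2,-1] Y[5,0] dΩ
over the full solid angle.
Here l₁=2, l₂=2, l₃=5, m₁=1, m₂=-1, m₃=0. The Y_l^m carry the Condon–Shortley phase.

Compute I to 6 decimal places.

triangle: need 0≤l₃≤4, have 5; I=0

0.000000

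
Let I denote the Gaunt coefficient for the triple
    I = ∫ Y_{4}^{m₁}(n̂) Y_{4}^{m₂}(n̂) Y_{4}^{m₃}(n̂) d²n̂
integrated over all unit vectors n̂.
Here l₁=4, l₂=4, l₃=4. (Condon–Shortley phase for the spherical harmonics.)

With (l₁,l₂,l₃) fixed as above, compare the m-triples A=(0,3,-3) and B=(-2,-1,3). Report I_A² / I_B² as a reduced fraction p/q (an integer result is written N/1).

63/10

Same 4,4,4: normalisation and zero-m 3j drop out of the ratio.
A: Δ: 4! 4! 4! / 13! → 1/450450; sum: t=3:−1/864 t=4:+1/3456 = -1/1152; 3j²(4 4 4; 0 3 -3) = Δ·Π!·Σ² = 7/286  (sign +1)
B: Δ: 4! 4! 4! / 13! → 1/450450; sum: t=2:+1/576 t=3:−1/864 = 1/1728; 3j²(4 4 4; -2 -1 3) = Δ·Π!·Σ² = 5/1287  (sign -1)
I_A²/I_B² = (7/286)/(5/1287) = 63/10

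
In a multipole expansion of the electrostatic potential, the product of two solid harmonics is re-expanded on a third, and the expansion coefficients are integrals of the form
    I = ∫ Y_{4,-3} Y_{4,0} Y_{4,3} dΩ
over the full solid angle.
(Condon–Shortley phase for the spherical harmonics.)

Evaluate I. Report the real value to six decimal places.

Rules hold: Σm=0, L=12 even, 0≤4≤8.
N = 9·9·9 = 729
Δ = 4!·4!·4!/13! = 1/450450
Racah Σ t=0..4: t=0:+1/13824 t=1:−1/216 t=2:+1/64 t=3:−1/216 t=4:+1/13824 = 5/768
⇒ 3j(4 4 4; 0 0 0)² = 18/1001, sgn +1
Racah Σ t=3..4: t=3:−1/864 t=4:+1/3456 = -1/1152
⇒ 3j(4 4 4; -3 0 3)² = 7/286, sgn +1
4πI² = N·(3j₀)²·(3jₘ)² = 6561/20449
I = +1·√(0.320847/4π) = 0.15978796

0.159788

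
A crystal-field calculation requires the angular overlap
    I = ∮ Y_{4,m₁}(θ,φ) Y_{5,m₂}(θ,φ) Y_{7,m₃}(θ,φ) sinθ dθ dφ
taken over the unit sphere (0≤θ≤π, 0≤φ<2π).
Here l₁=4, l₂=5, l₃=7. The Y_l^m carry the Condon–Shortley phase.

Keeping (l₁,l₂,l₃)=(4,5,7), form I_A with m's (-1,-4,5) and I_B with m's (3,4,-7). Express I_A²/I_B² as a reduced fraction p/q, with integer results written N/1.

Shared (l₁,l₂,l₃)=(4,5,7): N and (l;000)² cancel in I_A²/I_B².
A: Δ = 2!·6!·8!/17! = 1/6126120; Racah Σ t=0..1: t=0:+1/1209600 t=1:−1/1935360 = 1/3225600; ⇒ 3j(4 5 7; -1 -4 5)² = 243/61880, sgn +1
B: Δ = 2!·6!·8!/17! = 1/6126120; Racah Σ t=1..1: t=1:−1/29030400 = -1/29030400; ⇒ 3j(4 5 7; 3 4 -7)² = 21/680, sgn -1
I_A²/I_B² = (243/61880)/(21/680) = 81/637

81/637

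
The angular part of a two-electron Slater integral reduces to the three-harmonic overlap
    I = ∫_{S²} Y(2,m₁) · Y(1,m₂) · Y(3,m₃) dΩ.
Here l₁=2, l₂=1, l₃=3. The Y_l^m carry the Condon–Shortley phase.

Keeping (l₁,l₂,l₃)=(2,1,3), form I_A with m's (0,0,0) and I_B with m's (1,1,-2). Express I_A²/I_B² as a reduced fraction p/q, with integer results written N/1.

l's match ⇒ only the (l;m) 3-j factors differ between A and B.
A: triangle coeff Δ(2,1,3) = 1/105; Σ_t [0,0]: t=0:+1/4 = 1/4; (3j)²=3/35 [(2 1 3; 0 0 0)], sign=-1
B: triangle coeff Δ(2,1,3) = 1/105; Σ_t [0,0]: t=0:+1/12 = 1/12; (3j)²=2/21 [(2 1 3; 1 1 -2)], sign=-1
I_A²/I_B² = (3/35)/(2/21) = 9/10

9/10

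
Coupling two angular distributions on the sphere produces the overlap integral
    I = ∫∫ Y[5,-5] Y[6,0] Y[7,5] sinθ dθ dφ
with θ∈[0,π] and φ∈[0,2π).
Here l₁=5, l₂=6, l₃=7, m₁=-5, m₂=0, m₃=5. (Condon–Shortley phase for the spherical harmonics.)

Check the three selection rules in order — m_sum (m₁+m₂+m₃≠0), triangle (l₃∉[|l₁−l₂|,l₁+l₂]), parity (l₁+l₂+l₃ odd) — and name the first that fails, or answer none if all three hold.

none

m₁+m₂+m₃ = -5 + 0 + 5 = 0  ✓
triangle: |5−6|=1 ≤ l₃=7 ≤ 5+6=11  ✓
parity: l₁+l₂+l₃ = 18 is even  ✓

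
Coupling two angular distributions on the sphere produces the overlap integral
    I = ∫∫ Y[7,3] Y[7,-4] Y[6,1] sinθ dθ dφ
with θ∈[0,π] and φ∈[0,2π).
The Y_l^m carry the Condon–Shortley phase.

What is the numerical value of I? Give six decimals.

-0.011833

Checks pass: Σm=0; 20 even; l₃=6∈[0,14].
(2·7+1)(2·7+1)(2·6+1) = 2925
Δ: 8! 6! 6! / 21! → 1/2444321880
sum: t=1:−1/2612736000 t=2:+1/20736000 t=3:−1/1658880 t=4:+1/746496 t=5:−1/1658880 t=6:+1/20736000 t=7:−1/2612736000 = 1/4354560
3j²(7 7 6; 0 0 0) = Δ·Π!·Σ² = 1000/138567  (sign +1)
sum: t=0:+1/69672960 t=1:−1/8709120 t=2:+1/8294400 t=3:−1/62208000 = 1/248832000
3j²(7 7 6; 3 -4 1) = Δ·Π!·Σ² = 7/83980  (sign -1)
combine: 4πI² = 2925·1000/138567·7/83980 = 26250/14919047
take √, sign -1: I = -0.01183285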